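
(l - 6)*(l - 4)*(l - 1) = l^3 - 11*l^2 + 34*l - 24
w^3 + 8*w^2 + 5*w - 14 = (w - 1)*(w + 2)*(w + 7)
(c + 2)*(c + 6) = c^2 + 8*c + 12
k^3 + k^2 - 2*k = k*(k - 1)*(k + 2)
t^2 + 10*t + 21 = (t + 3)*(t + 7)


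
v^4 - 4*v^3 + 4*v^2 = v^2*(v - 2)^2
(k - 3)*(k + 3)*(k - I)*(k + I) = k^4 - 8*k^2 - 9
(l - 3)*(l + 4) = l^2 + l - 12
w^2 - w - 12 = (w - 4)*(w + 3)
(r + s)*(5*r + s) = 5*r^2 + 6*r*s + s^2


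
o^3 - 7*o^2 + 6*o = o*(o - 6)*(o - 1)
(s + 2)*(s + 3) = s^2 + 5*s + 6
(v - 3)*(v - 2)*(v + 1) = v^3 - 4*v^2 + v + 6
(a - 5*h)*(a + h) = a^2 - 4*a*h - 5*h^2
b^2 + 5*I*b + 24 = (b - 3*I)*(b + 8*I)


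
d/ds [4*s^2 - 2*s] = 8*s - 2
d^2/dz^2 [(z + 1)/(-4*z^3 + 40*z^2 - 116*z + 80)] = (-(z + 1)*(3*z^2 - 20*z + 29)^2 + (3*z^2 - 20*z + (z + 1)*(3*z - 10) + 29)*(z^3 - 10*z^2 + 29*z - 20))/(2*(z^3 - 10*z^2 + 29*z - 20)^3)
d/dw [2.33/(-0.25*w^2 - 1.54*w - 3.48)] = (1.165*w + 3.5882)/(0.25*w^2 + 1.54*w + 3.48)^2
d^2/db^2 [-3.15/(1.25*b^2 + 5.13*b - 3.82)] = (9.84375*b^2 + 40.39875*b - 3.15*(2.5*b + 5.13)*(5.0*b + 10.26) - 30.0825)/(1.25*b^2 + 5.13*b - 3.82)^3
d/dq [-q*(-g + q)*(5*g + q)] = 5*g^2 - 8*g*q - 3*q^2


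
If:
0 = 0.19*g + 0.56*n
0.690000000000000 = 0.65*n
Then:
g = -3.13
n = 1.06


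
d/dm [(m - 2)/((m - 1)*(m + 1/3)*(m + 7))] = 3*(-6*m^3 - m^2 + 76*m - 37)/(9*m^6 + 114*m^5 + 271*m^4 - 612*m^3 - 41*m^2 + 210*m + 49)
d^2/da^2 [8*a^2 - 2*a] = 16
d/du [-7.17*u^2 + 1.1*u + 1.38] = 1.1 - 14.34*u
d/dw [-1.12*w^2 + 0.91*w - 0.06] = 0.91 - 2.24*w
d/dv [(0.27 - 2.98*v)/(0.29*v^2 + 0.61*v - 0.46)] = (0.8642*v^2 - 0.1566*v + 1.2061)/(0.0841*v^4 + 0.3538*v^3 + 0.1053*v^2 - 0.5612*v + 0.2116)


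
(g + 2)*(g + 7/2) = g^2 + 11*g/2 + 7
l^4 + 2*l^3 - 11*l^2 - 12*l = l*(l - 3)*(l + 1)*(l + 4)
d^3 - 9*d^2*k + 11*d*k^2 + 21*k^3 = (d - 7*k)*(d - 3*k)*(d + k)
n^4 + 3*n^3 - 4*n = n*(n - 1)*(n + 2)^2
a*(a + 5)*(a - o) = a^3 - a^2*o + 5*a^2 - 5*a*o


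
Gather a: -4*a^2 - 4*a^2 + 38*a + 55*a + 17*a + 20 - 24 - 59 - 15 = -8*a^2 + 110*a - 78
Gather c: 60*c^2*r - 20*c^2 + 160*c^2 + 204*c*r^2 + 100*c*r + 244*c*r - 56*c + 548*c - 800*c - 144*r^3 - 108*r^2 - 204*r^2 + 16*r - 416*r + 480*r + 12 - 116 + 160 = c^2*(60*r + 140) + c*(204*r^2 + 344*r - 308) - 144*r^3 - 312*r^2 + 80*r + 56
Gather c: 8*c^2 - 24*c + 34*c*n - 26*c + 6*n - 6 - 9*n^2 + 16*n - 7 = 8*c^2 + c*(34*n - 50) - 9*n^2 + 22*n - 13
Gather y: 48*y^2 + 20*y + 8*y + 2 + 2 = 48*y^2 + 28*y + 4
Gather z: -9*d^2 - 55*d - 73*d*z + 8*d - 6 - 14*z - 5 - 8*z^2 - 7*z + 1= -9*d^2 - 47*d - 8*z^2 + z*(-73*d - 21) - 10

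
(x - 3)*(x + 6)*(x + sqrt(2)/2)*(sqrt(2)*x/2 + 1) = sqrt(2)*x^4/2 + 3*x^3/2 + 3*sqrt(2)*x^3/2 - 17*sqrt(2)*x^2/2 + 9*x^2/2 - 27*x + 3*sqrt(2)*x/2 - 9*sqrt(2)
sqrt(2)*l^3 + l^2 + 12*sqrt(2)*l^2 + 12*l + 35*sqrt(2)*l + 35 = (l + 5)*(l + 7)*(sqrt(2)*l + 1)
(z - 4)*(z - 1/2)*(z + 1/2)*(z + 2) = z^4 - 2*z^3 - 33*z^2/4 + z/2 + 2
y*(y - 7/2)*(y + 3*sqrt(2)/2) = y^3 - 7*y^2/2 + 3*sqrt(2)*y^2/2 - 21*sqrt(2)*y/4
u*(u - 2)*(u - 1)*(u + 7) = u^4 + 4*u^3 - 19*u^2 + 14*u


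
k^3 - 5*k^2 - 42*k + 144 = (k - 8)*(k - 3)*(k + 6)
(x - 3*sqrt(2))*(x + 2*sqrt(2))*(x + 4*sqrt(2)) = x^3 + 3*sqrt(2)*x^2 - 20*x - 48*sqrt(2)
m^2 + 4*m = m*(m + 4)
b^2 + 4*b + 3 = (b + 1)*(b + 3)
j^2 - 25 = (j - 5)*(j + 5)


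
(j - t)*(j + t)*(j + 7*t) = j^3 + 7*j^2*t - j*t^2 - 7*t^3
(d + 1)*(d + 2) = d^2 + 3*d + 2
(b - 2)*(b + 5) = b^2 + 3*b - 10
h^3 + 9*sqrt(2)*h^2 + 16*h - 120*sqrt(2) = (h - 2*sqrt(2))*(h + 5*sqrt(2))*(h + 6*sqrt(2))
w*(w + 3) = w^2 + 3*w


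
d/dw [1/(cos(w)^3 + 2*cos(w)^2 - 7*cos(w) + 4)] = (3*cos(w) + 7)*sin(w)/((cos(w) - 1)^3*(cos(w) + 4)^2)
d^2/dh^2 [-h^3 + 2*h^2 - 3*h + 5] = 4 - 6*h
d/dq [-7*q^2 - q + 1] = -14*q - 1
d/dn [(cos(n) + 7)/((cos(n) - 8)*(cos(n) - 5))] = (cos(n)^2 + 14*cos(n) - 131)*sin(n)/((cos(n) - 8)^2*(cos(n) - 5)^2)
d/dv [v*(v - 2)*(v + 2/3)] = 3*v^2 - 8*v/3 - 4/3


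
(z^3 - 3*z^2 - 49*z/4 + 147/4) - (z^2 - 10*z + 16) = z^3 - 4*z^2 - 9*z/4 + 83/4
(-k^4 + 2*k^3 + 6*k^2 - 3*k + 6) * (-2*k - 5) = 2*k^5 + k^4 - 22*k^3 - 24*k^2 + 3*k - 30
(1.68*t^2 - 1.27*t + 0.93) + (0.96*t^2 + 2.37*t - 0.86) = 2.64*t^2 + 1.1*t + 0.0700000000000001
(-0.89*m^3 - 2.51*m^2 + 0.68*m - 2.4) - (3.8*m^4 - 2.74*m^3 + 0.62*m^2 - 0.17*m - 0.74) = -3.8*m^4 + 1.85*m^3 - 3.13*m^2 + 0.85*m - 1.66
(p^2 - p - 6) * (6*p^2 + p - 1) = 6*p^4 - 5*p^3 - 38*p^2 - 5*p + 6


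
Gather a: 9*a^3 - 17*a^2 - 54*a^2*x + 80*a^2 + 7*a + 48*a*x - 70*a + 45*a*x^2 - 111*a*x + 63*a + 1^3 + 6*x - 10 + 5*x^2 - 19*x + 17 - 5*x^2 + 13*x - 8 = 9*a^3 + a^2*(63 - 54*x) + a*(45*x^2 - 63*x)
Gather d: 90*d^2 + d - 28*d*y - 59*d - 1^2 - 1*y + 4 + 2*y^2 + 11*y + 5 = 90*d^2 + d*(-28*y - 58) + 2*y^2 + 10*y + 8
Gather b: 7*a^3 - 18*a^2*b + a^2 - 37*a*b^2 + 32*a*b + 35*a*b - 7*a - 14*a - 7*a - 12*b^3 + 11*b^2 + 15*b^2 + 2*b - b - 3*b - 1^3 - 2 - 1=7*a^3 + a^2 - 28*a - 12*b^3 + b^2*(26 - 37*a) + b*(-18*a^2 + 67*a - 2) - 4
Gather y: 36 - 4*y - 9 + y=27 - 3*y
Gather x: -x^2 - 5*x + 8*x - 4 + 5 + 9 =-x^2 + 3*x + 10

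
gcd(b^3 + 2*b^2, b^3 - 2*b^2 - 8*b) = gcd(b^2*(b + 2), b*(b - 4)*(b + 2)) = b^2 + 2*b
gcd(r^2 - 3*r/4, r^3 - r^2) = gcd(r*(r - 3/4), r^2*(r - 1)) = r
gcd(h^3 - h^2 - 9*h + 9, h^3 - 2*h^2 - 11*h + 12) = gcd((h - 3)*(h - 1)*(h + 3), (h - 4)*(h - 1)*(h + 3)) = h^2 + 2*h - 3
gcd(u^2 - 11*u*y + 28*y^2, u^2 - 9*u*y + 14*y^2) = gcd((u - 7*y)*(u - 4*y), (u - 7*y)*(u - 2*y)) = -u + 7*y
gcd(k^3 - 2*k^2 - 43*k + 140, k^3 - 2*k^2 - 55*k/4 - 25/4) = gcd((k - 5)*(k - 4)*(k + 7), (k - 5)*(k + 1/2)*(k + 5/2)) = k - 5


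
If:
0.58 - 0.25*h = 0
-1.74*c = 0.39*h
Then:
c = -0.52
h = 2.32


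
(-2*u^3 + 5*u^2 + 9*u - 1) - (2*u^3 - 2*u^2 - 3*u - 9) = -4*u^3 + 7*u^2 + 12*u + 8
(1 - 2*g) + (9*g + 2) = 7*g + 3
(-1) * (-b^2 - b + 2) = b^2 + b - 2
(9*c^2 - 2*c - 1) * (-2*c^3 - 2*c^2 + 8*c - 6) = -18*c^5 - 14*c^4 + 78*c^3 - 68*c^2 + 4*c + 6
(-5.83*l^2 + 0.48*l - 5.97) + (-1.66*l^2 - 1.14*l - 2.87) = -7.49*l^2 - 0.66*l - 8.84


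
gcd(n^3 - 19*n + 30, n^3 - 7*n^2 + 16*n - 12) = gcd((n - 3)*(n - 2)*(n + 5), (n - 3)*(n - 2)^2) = n^2 - 5*n + 6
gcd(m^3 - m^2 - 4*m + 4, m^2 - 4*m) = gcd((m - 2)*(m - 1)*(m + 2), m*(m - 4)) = 1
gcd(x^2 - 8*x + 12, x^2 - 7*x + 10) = x - 2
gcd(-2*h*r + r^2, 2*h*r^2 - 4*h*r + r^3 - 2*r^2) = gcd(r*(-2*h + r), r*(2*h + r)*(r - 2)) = r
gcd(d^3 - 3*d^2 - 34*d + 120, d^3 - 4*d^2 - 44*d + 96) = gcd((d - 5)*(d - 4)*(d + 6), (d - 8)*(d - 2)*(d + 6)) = d + 6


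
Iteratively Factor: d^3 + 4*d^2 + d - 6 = (d + 3)*(d^2 + d - 2) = (d - 1)*(d + 3)*(d + 2)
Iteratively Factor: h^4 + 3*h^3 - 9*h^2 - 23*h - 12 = (h + 1)*(h^3 + 2*h^2 - 11*h - 12) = (h - 3)*(h + 1)*(h^2 + 5*h + 4) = (h - 3)*(h + 1)*(h + 4)*(h + 1)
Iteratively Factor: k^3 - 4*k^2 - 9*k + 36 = (k + 3)*(k^2 - 7*k + 12) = (k - 4)*(k + 3)*(k - 3)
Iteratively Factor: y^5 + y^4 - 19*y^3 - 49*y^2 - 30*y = (y - 5)*(y^4 + 6*y^3 + 11*y^2 + 6*y) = (y - 5)*(y + 3)*(y^3 + 3*y^2 + 2*y) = (y - 5)*(y + 1)*(y + 3)*(y^2 + 2*y) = (y - 5)*(y + 1)*(y + 2)*(y + 3)*(y)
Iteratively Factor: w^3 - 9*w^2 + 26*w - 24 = (w - 3)*(w^2 - 6*w + 8) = (w - 3)*(w - 2)*(w - 4)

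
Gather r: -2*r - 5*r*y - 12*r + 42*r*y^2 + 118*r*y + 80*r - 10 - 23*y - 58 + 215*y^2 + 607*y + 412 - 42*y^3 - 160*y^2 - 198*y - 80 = r*(42*y^2 + 113*y + 66) - 42*y^3 + 55*y^2 + 386*y + 264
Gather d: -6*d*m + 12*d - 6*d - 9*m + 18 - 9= d*(6 - 6*m) - 9*m + 9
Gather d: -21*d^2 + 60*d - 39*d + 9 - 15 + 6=-21*d^2 + 21*d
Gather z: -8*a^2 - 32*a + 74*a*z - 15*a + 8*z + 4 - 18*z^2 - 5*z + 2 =-8*a^2 - 47*a - 18*z^2 + z*(74*a + 3) + 6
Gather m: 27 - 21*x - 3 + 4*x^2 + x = 4*x^2 - 20*x + 24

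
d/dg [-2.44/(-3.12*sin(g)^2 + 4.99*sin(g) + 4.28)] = (12.1756 - 15.2256*sin(g))*cos(g)/(-3.12*sin(g)^2 + 4.99*sin(g) + 4.28)^2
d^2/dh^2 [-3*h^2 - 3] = -6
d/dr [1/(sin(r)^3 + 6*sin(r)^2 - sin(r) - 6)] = (-3*sin(r)^2 - 12*sin(r) + 1)/((sin(r) + 6)^2*cos(r)^3)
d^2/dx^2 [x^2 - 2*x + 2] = 2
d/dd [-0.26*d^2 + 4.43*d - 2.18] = 4.43 - 0.52*d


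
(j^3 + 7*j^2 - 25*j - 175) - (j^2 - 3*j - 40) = j^3 + 6*j^2 - 22*j - 135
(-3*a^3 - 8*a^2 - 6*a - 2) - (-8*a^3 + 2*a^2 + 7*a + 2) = 5*a^3 - 10*a^2 - 13*a - 4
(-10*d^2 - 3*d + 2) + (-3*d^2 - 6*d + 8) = -13*d^2 - 9*d + 10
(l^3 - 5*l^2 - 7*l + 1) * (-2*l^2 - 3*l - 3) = -2*l^5 + 7*l^4 + 26*l^3 + 34*l^2 + 18*l - 3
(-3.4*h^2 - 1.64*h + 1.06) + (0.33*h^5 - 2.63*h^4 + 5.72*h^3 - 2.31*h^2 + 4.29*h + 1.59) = 0.33*h^5 - 2.63*h^4 + 5.72*h^3 - 5.71*h^2 + 2.65*h + 2.65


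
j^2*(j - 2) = j^3 - 2*j^2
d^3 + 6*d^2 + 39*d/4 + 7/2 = (d + 1/2)*(d + 2)*(d + 7/2)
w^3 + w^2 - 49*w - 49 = (w - 7)*(w + 1)*(w + 7)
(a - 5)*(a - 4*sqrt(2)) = a^2 - 4*sqrt(2)*a - 5*a + 20*sqrt(2)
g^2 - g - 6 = (g - 3)*(g + 2)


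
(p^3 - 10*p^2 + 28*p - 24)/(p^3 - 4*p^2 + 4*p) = (p - 6)/p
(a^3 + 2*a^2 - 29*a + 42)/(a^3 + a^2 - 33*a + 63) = (a - 2)/(a - 3)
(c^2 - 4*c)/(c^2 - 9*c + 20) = c/(c - 5)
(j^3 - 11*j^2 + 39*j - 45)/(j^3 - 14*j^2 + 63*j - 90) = (j - 3)/(j - 6)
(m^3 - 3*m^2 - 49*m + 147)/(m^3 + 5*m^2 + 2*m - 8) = (m^3 - 3*m^2 - 49*m + 147)/(m^3 + 5*m^2 + 2*m - 8)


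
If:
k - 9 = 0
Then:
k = 9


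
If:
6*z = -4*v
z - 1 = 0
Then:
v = -3/2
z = 1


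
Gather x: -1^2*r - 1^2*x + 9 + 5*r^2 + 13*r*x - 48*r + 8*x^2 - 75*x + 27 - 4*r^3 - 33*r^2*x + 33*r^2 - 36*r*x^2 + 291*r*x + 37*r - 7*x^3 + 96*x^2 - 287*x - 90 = -4*r^3 + 38*r^2 - 12*r - 7*x^3 + x^2*(104 - 36*r) + x*(-33*r^2 + 304*r - 363) - 54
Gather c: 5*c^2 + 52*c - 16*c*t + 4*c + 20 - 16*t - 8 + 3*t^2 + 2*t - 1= 5*c^2 + c*(56 - 16*t) + 3*t^2 - 14*t + 11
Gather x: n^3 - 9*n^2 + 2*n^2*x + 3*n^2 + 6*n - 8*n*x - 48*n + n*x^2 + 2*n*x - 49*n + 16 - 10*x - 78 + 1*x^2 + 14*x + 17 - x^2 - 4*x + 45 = n^3 - 6*n^2 + n*x^2 - 91*n + x*(2*n^2 - 6*n)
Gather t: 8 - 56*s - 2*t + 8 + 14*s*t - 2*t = -56*s + t*(14*s - 4) + 16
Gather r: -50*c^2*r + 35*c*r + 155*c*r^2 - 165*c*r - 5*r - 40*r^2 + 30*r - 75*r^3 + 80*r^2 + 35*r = -75*r^3 + r^2*(155*c + 40) + r*(-50*c^2 - 130*c + 60)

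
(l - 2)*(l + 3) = l^2 + l - 6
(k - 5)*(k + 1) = k^2 - 4*k - 5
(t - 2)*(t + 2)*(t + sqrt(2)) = t^3 + sqrt(2)*t^2 - 4*t - 4*sqrt(2)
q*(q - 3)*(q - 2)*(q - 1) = q^4 - 6*q^3 + 11*q^2 - 6*q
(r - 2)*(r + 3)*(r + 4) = r^3 + 5*r^2 - 2*r - 24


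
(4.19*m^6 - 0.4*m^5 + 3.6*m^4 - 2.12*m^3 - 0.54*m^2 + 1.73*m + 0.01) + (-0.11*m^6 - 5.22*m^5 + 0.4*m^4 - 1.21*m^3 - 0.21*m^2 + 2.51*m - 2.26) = 4.08*m^6 - 5.62*m^5 + 4.0*m^4 - 3.33*m^3 - 0.75*m^2 + 4.24*m - 2.25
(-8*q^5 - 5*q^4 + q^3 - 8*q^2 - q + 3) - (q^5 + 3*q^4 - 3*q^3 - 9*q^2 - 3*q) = -9*q^5 - 8*q^4 + 4*q^3 + q^2 + 2*q + 3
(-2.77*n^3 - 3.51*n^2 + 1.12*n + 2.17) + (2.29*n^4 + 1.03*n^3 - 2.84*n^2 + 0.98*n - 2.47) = 2.29*n^4 - 1.74*n^3 - 6.35*n^2 + 2.1*n - 0.3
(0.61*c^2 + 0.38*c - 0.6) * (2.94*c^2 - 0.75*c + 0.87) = 1.7934*c^4 + 0.6597*c^3 - 1.5183*c^2 + 0.7806*c - 0.522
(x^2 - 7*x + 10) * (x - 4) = x^3 - 11*x^2 + 38*x - 40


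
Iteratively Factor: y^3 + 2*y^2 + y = (y)*(y^2 + 2*y + 1) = y*(y + 1)*(y + 1)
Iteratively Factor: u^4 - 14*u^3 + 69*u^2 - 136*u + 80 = (u - 1)*(u^3 - 13*u^2 + 56*u - 80) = (u - 4)*(u - 1)*(u^2 - 9*u + 20) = (u - 4)^2*(u - 1)*(u - 5)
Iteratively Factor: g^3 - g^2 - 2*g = (g)*(g^2 - g - 2) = g*(g - 2)*(g + 1)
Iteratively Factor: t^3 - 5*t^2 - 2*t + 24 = (t - 3)*(t^2 - 2*t - 8) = (t - 4)*(t - 3)*(t + 2)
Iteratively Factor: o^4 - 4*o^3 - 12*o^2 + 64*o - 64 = (o - 2)*(o^3 - 2*o^2 - 16*o + 32) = (o - 4)*(o - 2)*(o^2 + 2*o - 8) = (o - 4)*(o - 2)*(o + 4)*(o - 2)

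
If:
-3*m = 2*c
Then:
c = -3*m/2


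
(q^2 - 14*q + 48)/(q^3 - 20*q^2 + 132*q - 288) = 1/(q - 6)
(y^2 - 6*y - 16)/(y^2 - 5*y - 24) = (y + 2)/(y + 3)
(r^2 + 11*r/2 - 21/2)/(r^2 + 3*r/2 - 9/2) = (r + 7)/(r + 3)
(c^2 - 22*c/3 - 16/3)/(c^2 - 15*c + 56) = (c + 2/3)/(c - 7)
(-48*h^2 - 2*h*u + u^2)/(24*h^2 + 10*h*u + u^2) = (-8*h + u)/(4*h + u)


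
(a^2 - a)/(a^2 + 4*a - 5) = a/(a + 5)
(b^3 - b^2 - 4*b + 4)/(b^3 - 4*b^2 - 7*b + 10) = (b - 2)/(b - 5)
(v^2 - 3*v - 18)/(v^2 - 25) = (v^2 - 3*v - 18)/(v^2 - 25)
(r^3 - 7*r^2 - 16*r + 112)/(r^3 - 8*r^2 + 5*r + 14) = (r^2 - 16)/(r^2 - r - 2)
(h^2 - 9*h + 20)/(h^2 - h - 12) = (h - 5)/(h + 3)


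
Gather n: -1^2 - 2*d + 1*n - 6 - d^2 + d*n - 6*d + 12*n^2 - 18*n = -d^2 - 8*d + 12*n^2 + n*(d - 17) - 7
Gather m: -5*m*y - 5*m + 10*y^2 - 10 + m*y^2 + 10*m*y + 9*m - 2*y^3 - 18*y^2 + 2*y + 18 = m*(y^2 + 5*y + 4) - 2*y^3 - 8*y^2 + 2*y + 8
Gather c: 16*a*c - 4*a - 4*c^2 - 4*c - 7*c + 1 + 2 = -4*a - 4*c^2 + c*(16*a - 11) + 3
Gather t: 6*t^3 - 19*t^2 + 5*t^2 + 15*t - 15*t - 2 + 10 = 6*t^3 - 14*t^2 + 8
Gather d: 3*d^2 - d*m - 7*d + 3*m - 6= 3*d^2 + d*(-m - 7) + 3*m - 6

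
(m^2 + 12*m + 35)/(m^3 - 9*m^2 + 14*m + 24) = (m^2 + 12*m + 35)/(m^3 - 9*m^2 + 14*m + 24)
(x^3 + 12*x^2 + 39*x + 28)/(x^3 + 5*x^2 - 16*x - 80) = (x^2 + 8*x + 7)/(x^2 + x - 20)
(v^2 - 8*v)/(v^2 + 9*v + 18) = v*(v - 8)/(v^2 + 9*v + 18)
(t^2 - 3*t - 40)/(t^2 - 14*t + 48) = (t + 5)/(t - 6)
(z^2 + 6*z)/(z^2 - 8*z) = (z + 6)/(z - 8)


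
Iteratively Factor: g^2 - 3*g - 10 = (g + 2)*(g - 5)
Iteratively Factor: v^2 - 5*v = (v - 5)*(v)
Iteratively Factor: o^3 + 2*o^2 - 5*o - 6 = (o - 2)*(o^2 + 4*o + 3) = (o - 2)*(o + 3)*(o + 1)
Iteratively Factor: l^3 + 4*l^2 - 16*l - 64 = (l - 4)*(l^2 + 8*l + 16) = (l - 4)*(l + 4)*(l + 4)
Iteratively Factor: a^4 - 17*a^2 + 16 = (a + 1)*(a^3 - a^2 - 16*a + 16) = (a - 4)*(a + 1)*(a^2 + 3*a - 4) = (a - 4)*(a + 1)*(a + 4)*(a - 1)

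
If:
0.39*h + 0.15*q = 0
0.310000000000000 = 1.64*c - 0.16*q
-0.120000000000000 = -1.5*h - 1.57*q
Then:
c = 0.20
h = -0.05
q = 0.12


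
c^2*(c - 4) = c^3 - 4*c^2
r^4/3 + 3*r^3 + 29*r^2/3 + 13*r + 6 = (r/3 + 1)*(r + 1)*(r + 2)*(r + 3)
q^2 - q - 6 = (q - 3)*(q + 2)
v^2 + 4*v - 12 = (v - 2)*(v + 6)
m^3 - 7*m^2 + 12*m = m*(m - 4)*(m - 3)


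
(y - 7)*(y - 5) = y^2 - 12*y + 35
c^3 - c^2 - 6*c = c*(c - 3)*(c + 2)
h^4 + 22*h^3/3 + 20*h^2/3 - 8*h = h*(h - 2/3)*(h + 2)*(h + 6)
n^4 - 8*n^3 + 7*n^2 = n^2*(n - 7)*(n - 1)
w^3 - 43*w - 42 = (w - 7)*(w + 1)*(w + 6)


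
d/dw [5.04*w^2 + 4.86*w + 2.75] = 10.08*w + 4.86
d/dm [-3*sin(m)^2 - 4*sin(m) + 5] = -2*(3*sin(m) + 2)*cos(m)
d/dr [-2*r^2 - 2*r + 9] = -4*r - 2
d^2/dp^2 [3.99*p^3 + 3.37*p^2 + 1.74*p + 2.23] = 23.94*p + 6.74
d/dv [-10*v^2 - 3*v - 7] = -20*v - 3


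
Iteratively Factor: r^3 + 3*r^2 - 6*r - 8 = (r - 2)*(r^2 + 5*r + 4) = (r - 2)*(r + 4)*(r + 1)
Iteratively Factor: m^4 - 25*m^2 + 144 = (m + 4)*(m^3 - 4*m^2 - 9*m + 36) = (m - 3)*(m + 4)*(m^2 - m - 12) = (m - 3)*(m + 3)*(m + 4)*(m - 4)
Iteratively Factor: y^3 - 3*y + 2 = (y - 1)*(y^2 + y - 2) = (y - 1)^2*(y + 2)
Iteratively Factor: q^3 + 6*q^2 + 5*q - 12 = (q + 3)*(q^2 + 3*q - 4) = (q + 3)*(q + 4)*(q - 1)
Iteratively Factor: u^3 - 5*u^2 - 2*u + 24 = (u - 4)*(u^2 - u - 6) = (u - 4)*(u - 3)*(u + 2)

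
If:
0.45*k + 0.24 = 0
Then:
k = -0.53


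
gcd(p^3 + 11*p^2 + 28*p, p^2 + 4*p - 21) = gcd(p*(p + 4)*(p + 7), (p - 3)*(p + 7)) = p + 7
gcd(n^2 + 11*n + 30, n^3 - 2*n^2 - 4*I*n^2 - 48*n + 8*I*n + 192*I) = n + 6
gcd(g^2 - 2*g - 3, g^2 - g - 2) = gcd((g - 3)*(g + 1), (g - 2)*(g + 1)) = g + 1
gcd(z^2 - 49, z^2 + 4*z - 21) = z + 7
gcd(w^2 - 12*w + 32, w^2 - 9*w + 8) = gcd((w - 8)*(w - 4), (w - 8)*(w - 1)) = w - 8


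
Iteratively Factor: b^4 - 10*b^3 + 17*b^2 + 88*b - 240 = (b - 4)*(b^3 - 6*b^2 - 7*b + 60) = (b - 4)^2*(b^2 - 2*b - 15) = (b - 4)^2*(b + 3)*(b - 5)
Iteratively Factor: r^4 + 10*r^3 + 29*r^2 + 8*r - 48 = (r + 4)*(r^3 + 6*r^2 + 5*r - 12) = (r + 3)*(r + 4)*(r^2 + 3*r - 4) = (r - 1)*(r + 3)*(r + 4)*(r + 4)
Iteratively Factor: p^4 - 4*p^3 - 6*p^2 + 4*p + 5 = (p + 1)*(p^3 - 5*p^2 - p + 5) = (p - 5)*(p + 1)*(p^2 - 1) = (p - 5)*(p + 1)^2*(p - 1)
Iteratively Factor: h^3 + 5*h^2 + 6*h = (h)*(h^2 + 5*h + 6) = h*(h + 3)*(h + 2)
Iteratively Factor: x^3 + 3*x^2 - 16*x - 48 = (x - 4)*(x^2 + 7*x + 12) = (x - 4)*(x + 3)*(x + 4)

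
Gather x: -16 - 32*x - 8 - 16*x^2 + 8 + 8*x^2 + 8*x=-8*x^2 - 24*x - 16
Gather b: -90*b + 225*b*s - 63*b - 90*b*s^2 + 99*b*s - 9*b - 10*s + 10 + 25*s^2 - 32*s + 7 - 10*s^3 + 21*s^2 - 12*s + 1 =b*(-90*s^2 + 324*s - 162) - 10*s^3 + 46*s^2 - 54*s + 18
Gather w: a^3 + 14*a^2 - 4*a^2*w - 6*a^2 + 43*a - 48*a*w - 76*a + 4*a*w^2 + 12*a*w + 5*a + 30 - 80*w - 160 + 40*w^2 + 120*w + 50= a^3 + 8*a^2 - 28*a + w^2*(4*a + 40) + w*(-4*a^2 - 36*a + 40) - 80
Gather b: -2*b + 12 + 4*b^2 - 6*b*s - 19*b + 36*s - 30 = 4*b^2 + b*(-6*s - 21) + 36*s - 18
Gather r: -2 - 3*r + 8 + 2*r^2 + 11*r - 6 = 2*r^2 + 8*r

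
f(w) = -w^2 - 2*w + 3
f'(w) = -2*w - 2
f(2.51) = -8.32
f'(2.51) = -7.02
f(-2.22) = 2.51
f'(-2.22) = 2.44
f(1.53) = -2.40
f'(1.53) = -5.06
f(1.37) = -1.62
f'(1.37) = -4.74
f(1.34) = -1.48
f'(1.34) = -4.68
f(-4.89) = -11.13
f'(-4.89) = 7.78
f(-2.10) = 2.79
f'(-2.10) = 2.20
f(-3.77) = -3.67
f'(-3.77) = 5.54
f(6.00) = -45.00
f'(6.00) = -14.00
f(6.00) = -45.00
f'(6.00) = -14.00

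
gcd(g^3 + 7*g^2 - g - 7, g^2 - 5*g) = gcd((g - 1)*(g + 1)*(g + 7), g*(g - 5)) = 1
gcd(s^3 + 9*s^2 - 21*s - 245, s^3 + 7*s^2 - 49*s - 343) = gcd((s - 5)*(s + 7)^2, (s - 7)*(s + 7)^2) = s^2 + 14*s + 49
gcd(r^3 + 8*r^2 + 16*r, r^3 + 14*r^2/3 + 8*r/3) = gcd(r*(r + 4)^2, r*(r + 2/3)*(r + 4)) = r^2 + 4*r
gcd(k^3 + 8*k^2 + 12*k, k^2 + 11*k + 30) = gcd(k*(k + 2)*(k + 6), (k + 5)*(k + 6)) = k + 6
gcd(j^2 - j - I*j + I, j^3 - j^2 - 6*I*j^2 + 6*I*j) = j - 1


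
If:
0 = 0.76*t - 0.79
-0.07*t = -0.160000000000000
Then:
No Solution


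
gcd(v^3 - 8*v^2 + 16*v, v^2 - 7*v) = v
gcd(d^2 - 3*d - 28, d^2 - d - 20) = d + 4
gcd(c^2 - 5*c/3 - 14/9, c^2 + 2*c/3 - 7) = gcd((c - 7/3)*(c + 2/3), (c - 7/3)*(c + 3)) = c - 7/3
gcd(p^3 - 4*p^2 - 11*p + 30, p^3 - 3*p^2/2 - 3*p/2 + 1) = p - 2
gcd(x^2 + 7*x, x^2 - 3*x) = x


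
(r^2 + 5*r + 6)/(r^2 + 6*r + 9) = (r + 2)/(r + 3)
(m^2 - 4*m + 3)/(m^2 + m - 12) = (m - 1)/(m + 4)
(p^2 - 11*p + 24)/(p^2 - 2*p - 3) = (p - 8)/(p + 1)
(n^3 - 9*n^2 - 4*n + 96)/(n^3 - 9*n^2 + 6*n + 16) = (n^2 - n - 12)/(n^2 - n - 2)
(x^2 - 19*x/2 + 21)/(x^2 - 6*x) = (x - 7/2)/x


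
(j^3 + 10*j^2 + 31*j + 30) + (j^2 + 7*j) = j^3 + 11*j^2 + 38*j + 30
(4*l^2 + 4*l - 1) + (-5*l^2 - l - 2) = -l^2 + 3*l - 3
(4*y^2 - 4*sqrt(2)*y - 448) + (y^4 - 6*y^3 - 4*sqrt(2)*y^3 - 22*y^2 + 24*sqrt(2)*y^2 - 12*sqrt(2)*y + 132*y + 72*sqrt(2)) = y^4 - 6*y^3 - 4*sqrt(2)*y^3 - 18*y^2 + 24*sqrt(2)*y^2 - 16*sqrt(2)*y + 132*y - 448 + 72*sqrt(2)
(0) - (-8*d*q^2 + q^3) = 8*d*q^2 - q^3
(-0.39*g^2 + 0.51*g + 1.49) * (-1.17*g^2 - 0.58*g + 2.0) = 0.4563*g^4 - 0.3705*g^3 - 2.8191*g^2 + 0.1558*g + 2.98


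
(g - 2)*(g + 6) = g^2 + 4*g - 12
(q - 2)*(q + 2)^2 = q^3 + 2*q^2 - 4*q - 8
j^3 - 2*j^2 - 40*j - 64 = (j - 8)*(j + 2)*(j + 4)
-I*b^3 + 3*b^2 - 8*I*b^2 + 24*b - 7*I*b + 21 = (b + 7)*(b + 3*I)*(-I*b - I)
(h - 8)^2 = h^2 - 16*h + 64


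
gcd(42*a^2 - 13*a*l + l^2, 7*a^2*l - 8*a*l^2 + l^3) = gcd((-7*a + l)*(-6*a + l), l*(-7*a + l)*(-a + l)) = 7*a - l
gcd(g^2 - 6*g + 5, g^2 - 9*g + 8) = g - 1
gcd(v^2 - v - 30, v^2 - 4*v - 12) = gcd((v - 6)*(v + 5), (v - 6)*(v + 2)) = v - 6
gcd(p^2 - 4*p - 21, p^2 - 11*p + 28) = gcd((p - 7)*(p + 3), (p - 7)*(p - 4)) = p - 7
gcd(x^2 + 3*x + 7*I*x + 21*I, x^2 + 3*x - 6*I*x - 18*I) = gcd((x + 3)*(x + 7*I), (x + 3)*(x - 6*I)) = x + 3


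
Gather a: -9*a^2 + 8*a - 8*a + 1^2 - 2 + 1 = -9*a^2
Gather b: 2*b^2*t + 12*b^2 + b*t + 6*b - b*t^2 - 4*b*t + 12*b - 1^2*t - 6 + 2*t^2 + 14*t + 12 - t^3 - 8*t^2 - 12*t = b^2*(2*t + 12) + b*(-t^2 - 3*t + 18) - t^3 - 6*t^2 + t + 6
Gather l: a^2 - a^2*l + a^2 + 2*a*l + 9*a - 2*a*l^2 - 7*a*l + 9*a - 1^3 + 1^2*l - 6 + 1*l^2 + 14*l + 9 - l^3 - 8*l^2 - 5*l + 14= 2*a^2 + 18*a - l^3 + l^2*(-2*a - 7) + l*(-a^2 - 5*a + 10) + 16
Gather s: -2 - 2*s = -2*s - 2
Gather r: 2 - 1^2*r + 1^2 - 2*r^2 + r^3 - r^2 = r^3 - 3*r^2 - r + 3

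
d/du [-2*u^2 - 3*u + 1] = -4*u - 3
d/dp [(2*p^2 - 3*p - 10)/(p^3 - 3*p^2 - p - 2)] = (-2*p^4 + 6*p^3 + 19*p^2 - 68*p - 4)/(p^6 - 6*p^5 + 7*p^4 + 2*p^3 + 13*p^2 + 4*p + 4)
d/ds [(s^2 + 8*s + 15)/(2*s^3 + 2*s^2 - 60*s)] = (-s^4 - 16*s^3 - 83*s^2 - 30*s + 450)/(2*s^2*(s^4 + 2*s^3 - 59*s^2 - 60*s + 900))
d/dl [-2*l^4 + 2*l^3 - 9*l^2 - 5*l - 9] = -8*l^3 + 6*l^2 - 18*l - 5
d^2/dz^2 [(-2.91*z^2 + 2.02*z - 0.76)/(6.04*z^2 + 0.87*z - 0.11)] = (177.9686*z^3 - 177.95652*z^2 - 15.90936*z - 1.84417)/(220.348864*z^6 + 95.216976*z^5 + 1.6761*z^4 - 2.809665*z^3 - 0.030525*z^2 + 0.031581*z - 0.001331)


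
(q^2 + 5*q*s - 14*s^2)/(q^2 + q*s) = (q^2 + 5*q*s - 14*s^2)/(q*(q + s))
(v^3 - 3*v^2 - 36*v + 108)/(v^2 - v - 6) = (v^2 - 36)/(v + 2)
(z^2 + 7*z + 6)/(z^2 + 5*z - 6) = (z + 1)/(z - 1)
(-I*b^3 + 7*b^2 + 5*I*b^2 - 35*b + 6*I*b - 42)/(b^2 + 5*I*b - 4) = (-I*b^3 + b^2*(7 + 5*I) + b*(-35 + 6*I) - 42)/(b^2 + 5*I*b - 4)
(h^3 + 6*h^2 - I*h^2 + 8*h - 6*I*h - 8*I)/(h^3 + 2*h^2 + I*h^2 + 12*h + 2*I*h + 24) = (h^2 + h*(4 - I) - 4*I)/(h^2 + I*h + 12)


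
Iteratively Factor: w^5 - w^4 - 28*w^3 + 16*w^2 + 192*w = (w + 3)*(w^4 - 4*w^3 - 16*w^2 + 64*w) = (w - 4)*(w + 3)*(w^3 - 16*w) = (w - 4)^2*(w + 3)*(w^2 + 4*w) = w*(w - 4)^2*(w + 3)*(w + 4)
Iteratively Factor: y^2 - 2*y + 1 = (y - 1)*(y - 1)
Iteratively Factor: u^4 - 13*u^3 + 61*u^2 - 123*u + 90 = (u - 2)*(u^3 - 11*u^2 + 39*u - 45) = (u - 3)*(u - 2)*(u^2 - 8*u + 15) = (u - 5)*(u - 3)*(u - 2)*(u - 3)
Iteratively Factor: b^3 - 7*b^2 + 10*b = (b)*(b^2 - 7*b + 10) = b*(b - 2)*(b - 5)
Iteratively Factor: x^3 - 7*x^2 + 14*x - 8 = (x - 1)*(x^2 - 6*x + 8) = (x - 2)*(x - 1)*(x - 4)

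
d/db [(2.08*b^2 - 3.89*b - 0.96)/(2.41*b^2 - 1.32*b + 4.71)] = (6.6293*b^2 + 24.2208*b - 19.5891)/(5.8081*b^4 - 6.3624*b^3 + 24.4446*b^2 - 12.4344*b + 22.1841)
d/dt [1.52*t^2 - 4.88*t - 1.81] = 3.04*t - 4.88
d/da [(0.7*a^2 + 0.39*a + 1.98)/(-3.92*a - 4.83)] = (-2.744*a^2 - 6.762*a + 5.8779)/(15.3664*a^2 + 37.8672*a + 23.3289)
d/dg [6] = 0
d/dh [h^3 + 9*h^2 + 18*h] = 3*h^2 + 18*h + 18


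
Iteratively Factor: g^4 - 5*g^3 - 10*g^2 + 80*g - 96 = (g - 2)*(g^3 - 3*g^2 - 16*g + 48) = (g - 3)*(g - 2)*(g^2 - 16) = (g - 3)*(g - 2)*(g + 4)*(g - 4)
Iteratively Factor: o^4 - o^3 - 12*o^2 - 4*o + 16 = (o + 2)*(o^3 - 3*o^2 - 6*o + 8) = (o - 1)*(o + 2)*(o^2 - 2*o - 8) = (o - 4)*(o - 1)*(o + 2)*(o + 2)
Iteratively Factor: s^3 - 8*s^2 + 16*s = (s)*(s^2 - 8*s + 16) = s*(s - 4)*(s - 4)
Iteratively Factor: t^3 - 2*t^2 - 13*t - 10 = (t + 1)*(t^2 - 3*t - 10) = (t + 1)*(t + 2)*(t - 5)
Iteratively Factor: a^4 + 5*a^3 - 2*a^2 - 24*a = (a + 4)*(a^3 + a^2 - 6*a) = (a + 3)*(a + 4)*(a^2 - 2*a) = (a - 2)*(a + 3)*(a + 4)*(a)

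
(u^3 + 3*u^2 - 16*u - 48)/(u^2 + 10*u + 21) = (u^2 - 16)/(u + 7)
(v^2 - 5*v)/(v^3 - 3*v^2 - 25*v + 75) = v/(v^2 + 2*v - 15)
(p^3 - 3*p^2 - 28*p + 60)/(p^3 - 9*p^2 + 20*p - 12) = (p + 5)/(p - 1)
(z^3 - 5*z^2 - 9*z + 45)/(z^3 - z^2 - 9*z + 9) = (z - 5)/(z - 1)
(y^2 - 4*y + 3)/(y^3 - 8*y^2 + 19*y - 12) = 1/(y - 4)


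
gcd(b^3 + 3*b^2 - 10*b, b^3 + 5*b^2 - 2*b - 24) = b - 2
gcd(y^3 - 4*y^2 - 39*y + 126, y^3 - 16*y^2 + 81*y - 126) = y^2 - 10*y + 21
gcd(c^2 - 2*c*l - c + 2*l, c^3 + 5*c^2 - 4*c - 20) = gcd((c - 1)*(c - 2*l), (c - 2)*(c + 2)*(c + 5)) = 1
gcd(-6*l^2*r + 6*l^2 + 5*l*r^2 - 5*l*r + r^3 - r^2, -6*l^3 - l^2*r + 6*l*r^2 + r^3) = -6*l^2 + 5*l*r + r^2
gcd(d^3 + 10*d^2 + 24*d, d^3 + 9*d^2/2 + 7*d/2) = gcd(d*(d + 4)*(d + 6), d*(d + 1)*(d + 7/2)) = d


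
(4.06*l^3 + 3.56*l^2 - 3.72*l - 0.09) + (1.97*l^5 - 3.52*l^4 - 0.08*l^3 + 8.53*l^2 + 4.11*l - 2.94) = 1.97*l^5 - 3.52*l^4 + 3.98*l^3 + 12.09*l^2 + 0.39*l - 3.03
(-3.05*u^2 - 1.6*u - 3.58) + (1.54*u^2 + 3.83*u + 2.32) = -1.51*u^2 + 2.23*u - 1.26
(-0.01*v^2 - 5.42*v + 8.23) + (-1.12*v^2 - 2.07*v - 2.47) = -1.13*v^2 - 7.49*v + 5.76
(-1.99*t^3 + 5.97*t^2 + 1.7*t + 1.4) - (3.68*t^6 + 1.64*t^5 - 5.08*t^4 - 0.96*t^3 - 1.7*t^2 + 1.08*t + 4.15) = -3.68*t^6 - 1.64*t^5 + 5.08*t^4 - 1.03*t^3 + 7.67*t^2 + 0.62*t - 2.75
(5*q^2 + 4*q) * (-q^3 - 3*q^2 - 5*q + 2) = -5*q^5 - 19*q^4 - 37*q^3 - 10*q^2 + 8*q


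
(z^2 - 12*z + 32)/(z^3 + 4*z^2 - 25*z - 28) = (z - 8)/(z^2 + 8*z + 7)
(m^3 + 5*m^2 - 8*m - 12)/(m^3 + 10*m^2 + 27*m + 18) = (m - 2)/(m + 3)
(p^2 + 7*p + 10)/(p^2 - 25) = (p + 2)/(p - 5)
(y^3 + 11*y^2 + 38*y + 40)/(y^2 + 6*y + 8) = y + 5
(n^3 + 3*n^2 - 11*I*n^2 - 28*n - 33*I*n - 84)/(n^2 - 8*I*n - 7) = (n^2 + n*(3 - 4*I) - 12*I)/(n - I)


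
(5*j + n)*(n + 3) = 5*j*n + 15*j + n^2 + 3*n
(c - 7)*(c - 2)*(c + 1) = c^3 - 8*c^2 + 5*c + 14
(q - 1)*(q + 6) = q^2 + 5*q - 6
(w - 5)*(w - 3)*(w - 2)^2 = w^4 - 12*w^3 + 51*w^2 - 92*w + 60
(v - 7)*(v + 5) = v^2 - 2*v - 35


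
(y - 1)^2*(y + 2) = y^3 - 3*y + 2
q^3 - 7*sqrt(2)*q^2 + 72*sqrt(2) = (q - 6*sqrt(2))*(q - 3*sqrt(2))*(q + 2*sqrt(2))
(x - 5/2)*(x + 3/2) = x^2 - x - 15/4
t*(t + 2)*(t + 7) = t^3 + 9*t^2 + 14*t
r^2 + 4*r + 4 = (r + 2)^2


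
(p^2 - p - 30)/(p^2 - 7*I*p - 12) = (-p^2 + p + 30)/(-p^2 + 7*I*p + 12)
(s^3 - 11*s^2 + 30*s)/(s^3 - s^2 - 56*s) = (-s^2 + 11*s - 30)/(-s^2 + s + 56)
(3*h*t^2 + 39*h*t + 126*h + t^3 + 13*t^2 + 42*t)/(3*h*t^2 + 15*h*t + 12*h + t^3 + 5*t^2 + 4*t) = (t^2 + 13*t + 42)/(t^2 + 5*t + 4)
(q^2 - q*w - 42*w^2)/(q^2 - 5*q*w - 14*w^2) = (q + 6*w)/(q + 2*w)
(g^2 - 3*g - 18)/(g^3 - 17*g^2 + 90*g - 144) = (g + 3)/(g^2 - 11*g + 24)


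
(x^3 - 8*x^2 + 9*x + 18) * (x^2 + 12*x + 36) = x^5 + 4*x^4 - 51*x^3 - 162*x^2 + 540*x + 648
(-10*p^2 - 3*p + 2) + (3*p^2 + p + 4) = -7*p^2 - 2*p + 6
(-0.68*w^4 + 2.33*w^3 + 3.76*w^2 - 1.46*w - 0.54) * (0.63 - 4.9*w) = 3.332*w^5 - 11.8454*w^4 - 16.9561*w^3 + 9.5228*w^2 + 1.7262*w - 0.3402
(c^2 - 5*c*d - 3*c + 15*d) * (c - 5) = c^3 - 5*c^2*d - 8*c^2 + 40*c*d + 15*c - 75*d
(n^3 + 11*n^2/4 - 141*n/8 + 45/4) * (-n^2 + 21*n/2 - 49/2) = -n^5 + 31*n^4/4 + 22*n^3 - 4219*n^2/16 + 8799*n/16 - 2205/8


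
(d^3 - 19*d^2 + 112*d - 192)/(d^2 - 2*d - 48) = (d^2 - 11*d + 24)/(d + 6)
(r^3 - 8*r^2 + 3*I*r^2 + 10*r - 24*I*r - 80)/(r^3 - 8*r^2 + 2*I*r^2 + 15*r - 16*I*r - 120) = (r - 2*I)/(r - 3*I)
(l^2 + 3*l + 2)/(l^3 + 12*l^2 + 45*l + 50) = (l + 1)/(l^2 + 10*l + 25)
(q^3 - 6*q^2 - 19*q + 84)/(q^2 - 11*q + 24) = (q^2 - 3*q - 28)/(q - 8)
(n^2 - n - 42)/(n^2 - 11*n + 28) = (n + 6)/(n - 4)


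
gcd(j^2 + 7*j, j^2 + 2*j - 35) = j + 7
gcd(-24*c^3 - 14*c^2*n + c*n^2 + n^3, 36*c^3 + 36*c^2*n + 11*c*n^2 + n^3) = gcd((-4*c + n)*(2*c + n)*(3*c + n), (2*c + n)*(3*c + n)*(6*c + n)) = 6*c^2 + 5*c*n + n^2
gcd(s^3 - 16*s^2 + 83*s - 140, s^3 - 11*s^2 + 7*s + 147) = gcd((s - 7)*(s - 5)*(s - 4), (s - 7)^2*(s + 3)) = s - 7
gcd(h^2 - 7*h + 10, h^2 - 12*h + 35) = h - 5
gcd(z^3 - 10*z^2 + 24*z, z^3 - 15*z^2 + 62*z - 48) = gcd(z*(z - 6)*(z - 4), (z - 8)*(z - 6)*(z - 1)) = z - 6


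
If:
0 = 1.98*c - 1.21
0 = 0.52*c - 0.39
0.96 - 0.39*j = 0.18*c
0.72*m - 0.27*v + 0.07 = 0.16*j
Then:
No Solution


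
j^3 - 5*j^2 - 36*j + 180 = (j - 6)*(j - 5)*(j + 6)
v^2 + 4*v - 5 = (v - 1)*(v + 5)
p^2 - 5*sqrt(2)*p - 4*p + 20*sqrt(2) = (p - 4)*(p - 5*sqrt(2))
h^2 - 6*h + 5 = (h - 5)*(h - 1)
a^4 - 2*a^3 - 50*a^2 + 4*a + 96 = (a - 8)*(a + 6)*(a - sqrt(2))*(a + sqrt(2))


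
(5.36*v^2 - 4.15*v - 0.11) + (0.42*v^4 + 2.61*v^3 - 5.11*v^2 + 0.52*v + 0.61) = 0.42*v^4 + 2.61*v^3 + 0.25*v^2 - 3.63*v + 0.5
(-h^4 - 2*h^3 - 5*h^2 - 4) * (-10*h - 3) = 10*h^5 + 23*h^4 + 56*h^3 + 15*h^2 + 40*h + 12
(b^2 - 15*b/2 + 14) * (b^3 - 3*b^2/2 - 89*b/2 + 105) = b^5 - 9*b^4 - 77*b^3/4 + 1671*b^2/4 - 2821*b/2 + 1470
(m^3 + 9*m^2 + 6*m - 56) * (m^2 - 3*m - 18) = m^5 + 6*m^4 - 39*m^3 - 236*m^2 + 60*m + 1008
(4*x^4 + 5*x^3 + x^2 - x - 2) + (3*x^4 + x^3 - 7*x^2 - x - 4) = 7*x^4 + 6*x^3 - 6*x^2 - 2*x - 6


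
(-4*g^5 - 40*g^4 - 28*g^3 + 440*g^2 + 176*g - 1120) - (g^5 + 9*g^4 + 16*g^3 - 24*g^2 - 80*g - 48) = -5*g^5 - 49*g^4 - 44*g^3 + 464*g^2 + 256*g - 1072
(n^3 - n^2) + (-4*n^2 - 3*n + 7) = n^3 - 5*n^2 - 3*n + 7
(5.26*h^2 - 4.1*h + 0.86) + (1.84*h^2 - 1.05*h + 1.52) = 7.1*h^2 - 5.15*h + 2.38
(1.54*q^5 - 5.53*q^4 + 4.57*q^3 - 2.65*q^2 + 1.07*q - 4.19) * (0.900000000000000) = 1.386*q^5 - 4.977*q^4 + 4.113*q^3 - 2.385*q^2 + 0.963*q - 3.771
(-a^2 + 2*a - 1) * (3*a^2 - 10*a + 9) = -3*a^4 + 16*a^3 - 32*a^2 + 28*a - 9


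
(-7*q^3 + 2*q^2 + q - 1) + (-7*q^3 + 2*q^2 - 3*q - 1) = -14*q^3 + 4*q^2 - 2*q - 2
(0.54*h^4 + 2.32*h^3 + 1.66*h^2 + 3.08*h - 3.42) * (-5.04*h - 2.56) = -2.7216*h^5 - 13.0752*h^4 - 14.3056*h^3 - 19.7728*h^2 + 9.352*h + 8.7552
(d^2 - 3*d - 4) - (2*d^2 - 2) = -d^2 - 3*d - 2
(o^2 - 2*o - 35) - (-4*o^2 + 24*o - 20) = 5*o^2 - 26*o - 15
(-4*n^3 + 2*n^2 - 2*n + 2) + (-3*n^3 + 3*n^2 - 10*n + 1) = -7*n^3 + 5*n^2 - 12*n + 3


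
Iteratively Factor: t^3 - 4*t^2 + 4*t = (t - 2)*(t^2 - 2*t) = (t - 2)^2*(t)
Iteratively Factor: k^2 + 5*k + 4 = (k + 1)*(k + 4)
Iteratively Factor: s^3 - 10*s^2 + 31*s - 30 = (s - 3)*(s^2 - 7*s + 10) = (s - 3)*(s - 2)*(s - 5)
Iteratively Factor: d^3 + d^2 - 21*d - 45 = (d - 5)*(d^2 + 6*d + 9) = (d - 5)*(d + 3)*(d + 3)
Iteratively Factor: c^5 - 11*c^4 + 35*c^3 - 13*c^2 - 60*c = (c - 4)*(c^4 - 7*c^3 + 7*c^2 + 15*c) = c*(c - 4)*(c^3 - 7*c^2 + 7*c + 15) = c*(c - 4)*(c + 1)*(c^2 - 8*c + 15) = c*(c - 5)*(c - 4)*(c + 1)*(c - 3)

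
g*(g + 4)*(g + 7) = g^3 + 11*g^2 + 28*g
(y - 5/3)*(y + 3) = y^2 + 4*y/3 - 5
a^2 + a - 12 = (a - 3)*(a + 4)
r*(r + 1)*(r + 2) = r^3 + 3*r^2 + 2*r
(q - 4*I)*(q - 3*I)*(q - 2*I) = q^3 - 9*I*q^2 - 26*q + 24*I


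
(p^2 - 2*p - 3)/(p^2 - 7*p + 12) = (p + 1)/(p - 4)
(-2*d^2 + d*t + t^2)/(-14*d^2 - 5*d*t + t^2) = (-d + t)/(-7*d + t)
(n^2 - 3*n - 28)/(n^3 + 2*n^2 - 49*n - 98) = (n + 4)/(n^2 + 9*n + 14)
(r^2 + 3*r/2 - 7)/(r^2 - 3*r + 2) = (r + 7/2)/(r - 1)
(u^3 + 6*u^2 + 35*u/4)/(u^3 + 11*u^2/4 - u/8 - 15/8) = 2*u*(2*u + 7)/(4*u^2 + u - 3)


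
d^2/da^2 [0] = 0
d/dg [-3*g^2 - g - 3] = -6*g - 1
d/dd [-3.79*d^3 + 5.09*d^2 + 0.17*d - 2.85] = -11.37*d^2 + 10.18*d + 0.17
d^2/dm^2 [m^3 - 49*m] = 6*m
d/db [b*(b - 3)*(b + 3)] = 3*b^2 - 9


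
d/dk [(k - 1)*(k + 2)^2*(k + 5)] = 4*k^3 + 24*k^2 + 30*k - 4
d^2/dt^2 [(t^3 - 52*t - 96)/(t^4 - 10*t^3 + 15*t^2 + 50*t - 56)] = 2*(t^6 - 6*t^5 - 333*t^4 + 5062*t^3 - 27696*t^2 + 65376*t - 58280)/(t^9 - 36*t^8 + 549*t^7 - 4620*t^6 + 23427*t^5 - 73404*t^4 + 140295*t^3 - 155988*t^2 + 91728*t - 21952)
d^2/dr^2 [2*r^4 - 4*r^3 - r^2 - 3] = 24*r^2 - 24*r - 2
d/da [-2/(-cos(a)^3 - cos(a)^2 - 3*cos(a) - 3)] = 2*(3*cos(a)^2 + 2*cos(a) + 3)*sin(a)/(cos(a)^3 + cos(a)^2 + 3*cos(a) + 3)^2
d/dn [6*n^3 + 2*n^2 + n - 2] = 18*n^2 + 4*n + 1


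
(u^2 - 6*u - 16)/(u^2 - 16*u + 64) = (u + 2)/(u - 8)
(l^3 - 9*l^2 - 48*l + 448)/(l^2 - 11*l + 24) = (l^2 - l - 56)/(l - 3)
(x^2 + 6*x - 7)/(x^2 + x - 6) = (x^2 + 6*x - 7)/(x^2 + x - 6)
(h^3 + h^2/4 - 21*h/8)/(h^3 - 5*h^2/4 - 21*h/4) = (h - 3/2)/(h - 3)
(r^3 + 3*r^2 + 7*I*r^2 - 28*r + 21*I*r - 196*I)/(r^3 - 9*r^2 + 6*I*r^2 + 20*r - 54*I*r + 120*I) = (r^2 + 7*r*(1 + I) + 49*I)/(r^2 + r*(-5 + 6*I) - 30*I)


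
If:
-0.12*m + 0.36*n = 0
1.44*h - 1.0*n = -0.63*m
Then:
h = -0.618055555555556*n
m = 3.0*n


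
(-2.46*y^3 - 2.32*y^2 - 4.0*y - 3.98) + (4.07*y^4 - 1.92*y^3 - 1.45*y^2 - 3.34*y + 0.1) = 4.07*y^4 - 4.38*y^3 - 3.77*y^2 - 7.34*y - 3.88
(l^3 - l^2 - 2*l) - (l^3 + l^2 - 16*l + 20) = -2*l^2 + 14*l - 20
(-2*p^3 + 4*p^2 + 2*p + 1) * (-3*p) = 6*p^4 - 12*p^3 - 6*p^2 - 3*p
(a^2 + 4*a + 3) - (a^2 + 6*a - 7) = 10 - 2*a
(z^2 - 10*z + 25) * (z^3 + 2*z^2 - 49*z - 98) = z^5 - 8*z^4 - 44*z^3 + 442*z^2 - 245*z - 2450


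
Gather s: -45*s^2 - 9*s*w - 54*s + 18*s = -45*s^2 + s*(-9*w - 36)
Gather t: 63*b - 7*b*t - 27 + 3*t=63*b + t*(3 - 7*b) - 27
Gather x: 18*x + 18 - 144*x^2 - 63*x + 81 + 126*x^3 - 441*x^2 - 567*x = 126*x^3 - 585*x^2 - 612*x + 99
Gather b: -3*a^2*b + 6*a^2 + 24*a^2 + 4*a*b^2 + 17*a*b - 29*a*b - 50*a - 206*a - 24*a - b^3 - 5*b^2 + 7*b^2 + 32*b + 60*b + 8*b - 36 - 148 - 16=30*a^2 - 280*a - b^3 + b^2*(4*a + 2) + b*(-3*a^2 - 12*a + 100) - 200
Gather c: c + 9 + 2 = c + 11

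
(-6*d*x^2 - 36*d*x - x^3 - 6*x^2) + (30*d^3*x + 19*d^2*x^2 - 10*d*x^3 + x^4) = 30*d^3*x + 19*d^2*x^2 - 10*d*x^3 - 6*d*x^2 - 36*d*x + x^4 - x^3 - 6*x^2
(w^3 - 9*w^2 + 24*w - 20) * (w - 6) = w^4 - 15*w^3 + 78*w^2 - 164*w + 120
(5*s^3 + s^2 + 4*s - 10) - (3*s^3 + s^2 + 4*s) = 2*s^3 - 10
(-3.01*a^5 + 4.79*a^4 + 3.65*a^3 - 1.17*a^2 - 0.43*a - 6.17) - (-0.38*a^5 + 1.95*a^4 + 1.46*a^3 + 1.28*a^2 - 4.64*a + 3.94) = -2.63*a^5 + 2.84*a^4 + 2.19*a^3 - 2.45*a^2 + 4.21*a - 10.11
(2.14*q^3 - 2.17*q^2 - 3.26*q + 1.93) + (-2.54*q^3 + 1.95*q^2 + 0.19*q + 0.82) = -0.4*q^3 - 0.22*q^2 - 3.07*q + 2.75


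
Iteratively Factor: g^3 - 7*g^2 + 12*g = (g - 4)*(g^2 - 3*g) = g*(g - 4)*(g - 3)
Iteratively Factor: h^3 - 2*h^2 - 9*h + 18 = (h - 3)*(h^2 + h - 6) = (h - 3)*(h - 2)*(h + 3)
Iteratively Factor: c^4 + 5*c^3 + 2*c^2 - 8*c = (c + 2)*(c^3 + 3*c^2 - 4*c) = (c + 2)*(c + 4)*(c^2 - c) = (c - 1)*(c + 2)*(c + 4)*(c)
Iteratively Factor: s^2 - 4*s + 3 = (s - 3)*(s - 1)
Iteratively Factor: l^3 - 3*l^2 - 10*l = (l + 2)*(l^2 - 5*l) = (l - 5)*(l + 2)*(l)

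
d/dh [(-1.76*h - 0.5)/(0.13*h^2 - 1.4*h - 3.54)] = (0.2288*h^2 + 0.13*h + 5.5304)/(0.0169*h^4 - 0.364*h^3 + 1.0396*h^2 + 9.912*h + 12.5316)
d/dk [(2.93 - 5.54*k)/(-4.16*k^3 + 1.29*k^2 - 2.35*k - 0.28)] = (-46.0928*k^3 + 43.713*k^2 - 7.5594*k + 8.4367)/(17.3056*k^6 - 10.7328*k^5 + 21.2161*k^4 - 3.7334*k^3 + 4.8001*k^2 + 1.316*k + 0.0784)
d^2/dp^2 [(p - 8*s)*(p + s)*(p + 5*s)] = 6*p - 4*s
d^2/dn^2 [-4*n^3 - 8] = -24*n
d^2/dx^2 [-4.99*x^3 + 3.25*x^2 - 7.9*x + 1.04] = 6.5 - 29.94*x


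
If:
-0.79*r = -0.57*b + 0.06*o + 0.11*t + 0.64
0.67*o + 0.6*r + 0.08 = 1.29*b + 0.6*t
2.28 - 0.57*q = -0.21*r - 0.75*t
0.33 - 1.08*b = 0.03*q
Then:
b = 0.201964843334697 - 0.0340587373769948*t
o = 1.04791978293541*t + 0.927529688672052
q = 1.22611454557181*t + 3.72926563995091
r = -0.243403376305078*t - 0.734850405847526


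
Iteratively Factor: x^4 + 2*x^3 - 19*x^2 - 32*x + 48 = (x + 3)*(x^3 - x^2 - 16*x + 16) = (x + 3)*(x + 4)*(x^2 - 5*x + 4) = (x - 4)*(x + 3)*(x + 4)*(x - 1)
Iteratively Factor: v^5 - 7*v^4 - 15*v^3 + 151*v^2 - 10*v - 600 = (v + 2)*(v^4 - 9*v^3 + 3*v^2 + 145*v - 300) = (v + 2)*(v + 4)*(v^3 - 13*v^2 + 55*v - 75) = (v - 5)*(v + 2)*(v + 4)*(v^2 - 8*v + 15) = (v - 5)*(v - 3)*(v + 2)*(v + 4)*(v - 5)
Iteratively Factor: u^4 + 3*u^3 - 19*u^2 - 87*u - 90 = (u + 3)*(u^3 - 19*u - 30) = (u - 5)*(u + 3)*(u^2 + 5*u + 6) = (u - 5)*(u + 2)*(u + 3)*(u + 3)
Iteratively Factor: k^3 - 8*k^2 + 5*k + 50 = (k - 5)*(k^2 - 3*k - 10) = (k - 5)^2*(k + 2)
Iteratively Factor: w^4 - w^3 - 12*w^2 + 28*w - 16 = (w - 2)*(w^3 + w^2 - 10*w + 8) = (w - 2)*(w - 1)*(w^2 + 2*w - 8) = (w - 2)*(w - 1)*(w + 4)*(w - 2)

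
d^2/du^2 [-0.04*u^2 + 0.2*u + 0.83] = -0.0800000000000000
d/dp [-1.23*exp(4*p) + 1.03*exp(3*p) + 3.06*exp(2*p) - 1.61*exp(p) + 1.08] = (-4.92*exp(3*p) + 3.09*exp(2*p) + 6.12*exp(p) - 1.61)*exp(p)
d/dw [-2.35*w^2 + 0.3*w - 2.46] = 0.3 - 4.7*w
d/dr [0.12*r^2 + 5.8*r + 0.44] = 0.24*r + 5.8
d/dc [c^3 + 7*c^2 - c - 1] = 3*c^2 + 14*c - 1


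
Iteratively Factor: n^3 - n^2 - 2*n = (n)*(n^2 - n - 2) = n*(n - 2)*(n + 1)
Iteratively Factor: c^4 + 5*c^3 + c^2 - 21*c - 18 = (c - 2)*(c^3 + 7*c^2 + 15*c + 9) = (c - 2)*(c + 1)*(c^2 + 6*c + 9) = (c - 2)*(c + 1)*(c + 3)*(c + 3)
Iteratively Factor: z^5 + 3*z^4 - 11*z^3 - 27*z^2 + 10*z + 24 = (z + 2)*(z^4 + z^3 - 13*z^2 - z + 12) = (z - 3)*(z + 2)*(z^3 + 4*z^2 - z - 4) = (z - 3)*(z + 2)*(z + 4)*(z^2 - 1) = (z - 3)*(z - 1)*(z + 2)*(z + 4)*(z + 1)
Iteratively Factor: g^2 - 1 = (g - 1)*(g + 1)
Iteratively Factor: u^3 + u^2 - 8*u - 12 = (u - 3)*(u^2 + 4*u + 4) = (u - 3)*(u + 2)*(u + 2)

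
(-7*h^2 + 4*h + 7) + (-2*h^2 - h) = -9*h^2 + 3*h + 7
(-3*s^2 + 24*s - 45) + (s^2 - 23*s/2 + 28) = -2*s^2 + 25*s/2 - 17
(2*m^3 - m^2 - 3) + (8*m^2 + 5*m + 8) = 2*m^3 + 7*m^2 + 5*m + 5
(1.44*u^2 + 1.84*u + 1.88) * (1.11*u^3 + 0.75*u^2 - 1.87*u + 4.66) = 1.5984*u^5 + 3.1224*u^4 + 0.774*u^3 + 4.6796*u^2 + 5.0588*u + 8.7608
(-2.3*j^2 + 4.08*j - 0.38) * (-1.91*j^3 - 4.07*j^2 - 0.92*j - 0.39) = 4.393*j^5 + 1.5682*j^4 - 13.7638*j^3 - 1.31*j^2 - 1.2416*j + 0.1482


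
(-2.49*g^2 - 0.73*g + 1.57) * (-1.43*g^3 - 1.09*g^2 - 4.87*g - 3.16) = 3.5607*g^5 + 3.758*g^4 + 10.6769*g^3 + 9.7122*g^2 - 5.3391*g - 4.9612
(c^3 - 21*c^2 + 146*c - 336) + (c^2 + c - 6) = c^3 - 20*c^2 + 147*c - 342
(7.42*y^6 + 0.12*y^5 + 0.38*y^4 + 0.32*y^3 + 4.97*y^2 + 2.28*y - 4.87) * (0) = 0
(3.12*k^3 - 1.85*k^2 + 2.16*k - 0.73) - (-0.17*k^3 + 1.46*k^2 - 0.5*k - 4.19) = 3.29*k^3 - 3.31*k^2 + 2.66*k + 3.46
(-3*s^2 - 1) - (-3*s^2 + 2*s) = -2*s - 1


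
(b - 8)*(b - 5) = b^2 - 13*b + 40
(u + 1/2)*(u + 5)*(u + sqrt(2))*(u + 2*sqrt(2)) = u^4 + 3*sqrt(2)*u^3 + 11*u^3/2 + 13*u^2/2 + 33*sqrt(2)*u^2/2 + 15*sqrt(2)*u/2 + 22*u + 10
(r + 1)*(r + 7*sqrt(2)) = r^2 + r + 7*sqrt(2)*r + 7*sqrt(2)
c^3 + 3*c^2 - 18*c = c*(c - 3)*(c + 6)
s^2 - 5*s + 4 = (s - 4)*(s - 1)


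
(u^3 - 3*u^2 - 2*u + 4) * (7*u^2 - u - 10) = 7*u^5 - 22*u^4 - 21*u^3 + 60*u^2 + 16*u - 40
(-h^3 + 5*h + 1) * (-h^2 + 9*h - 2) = h^5 - 9*h^4 - 3*h^3 + 44*h^2 - h - 2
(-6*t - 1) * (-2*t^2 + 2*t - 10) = 12*t^3 - 10*t^2 + 58*t + 10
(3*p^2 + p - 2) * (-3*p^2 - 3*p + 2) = -9*p^4 - 12*p^3 + 9*p^2 + 8*p - 4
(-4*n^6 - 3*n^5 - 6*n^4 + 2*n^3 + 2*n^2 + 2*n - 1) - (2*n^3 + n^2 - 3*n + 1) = -4*n^6 - 3*n^5 - 6*n^4 + n^2 + 5*n - 2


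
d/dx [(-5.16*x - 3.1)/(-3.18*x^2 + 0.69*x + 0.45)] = (16.4088*x^2 - 3.5604*x - (5.16*x + 3.1)*(6.36*x - 0.69) - 2.322)/(-3.18*x^2 + 0.69*x + 0.45)^2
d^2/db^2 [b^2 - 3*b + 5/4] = 2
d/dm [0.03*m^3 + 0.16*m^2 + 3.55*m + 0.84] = 0.09*m^2 + 0.32*m + 3.55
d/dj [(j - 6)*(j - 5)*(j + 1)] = 3*j^2 - 20*j + 19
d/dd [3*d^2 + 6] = 6*d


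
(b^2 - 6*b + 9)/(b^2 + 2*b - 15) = (b - 3)/(b + 5)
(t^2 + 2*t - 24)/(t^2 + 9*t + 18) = (t - 4)/(t + 3)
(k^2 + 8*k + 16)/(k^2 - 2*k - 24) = (k + 4)/(k - 6)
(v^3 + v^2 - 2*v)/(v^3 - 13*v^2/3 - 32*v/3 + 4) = 3*v*(v - 1)/(3*v^2 - 19*v + 6)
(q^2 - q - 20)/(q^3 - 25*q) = (q + 4)/(q*(q + 5))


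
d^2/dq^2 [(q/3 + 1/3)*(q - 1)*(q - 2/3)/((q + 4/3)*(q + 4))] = 14*(33*q^3 + 126*q^2 + 144*q + 32)/(27*q^6 + 432*q^5 + 2736*q^4 + 8704*q^3 + 14592*q^2 + 12288*q + 4096)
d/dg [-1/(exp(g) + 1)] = 1/(4*cosh(g/2)^2)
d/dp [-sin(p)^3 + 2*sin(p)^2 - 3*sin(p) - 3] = (-3*sin(p)^2 + 4*sin(p) - 3)*cos(p)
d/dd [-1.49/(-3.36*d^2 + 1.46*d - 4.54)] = (2.1754 - 10.0128*d)/(3.36*d^2 - 1.46*d + 4.54)^2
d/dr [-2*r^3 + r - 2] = 1 - 6*r^2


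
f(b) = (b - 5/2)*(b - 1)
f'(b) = 2*b - 7/2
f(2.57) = 0.11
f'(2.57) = 1.64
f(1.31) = -0.37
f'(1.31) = -0.88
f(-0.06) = 2.71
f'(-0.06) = -3.62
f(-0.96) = 6.78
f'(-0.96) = -5.42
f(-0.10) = 2.86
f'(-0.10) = -3.70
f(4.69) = 8.08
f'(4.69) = 5.88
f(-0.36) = 3.89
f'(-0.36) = -4.22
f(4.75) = 8.44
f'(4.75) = 6.00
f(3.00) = 1.00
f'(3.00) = 2.50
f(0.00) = 2.50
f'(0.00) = -3.50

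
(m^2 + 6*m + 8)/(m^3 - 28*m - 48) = 1/(m - 6)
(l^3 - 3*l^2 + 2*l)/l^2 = l - 3 + 2/l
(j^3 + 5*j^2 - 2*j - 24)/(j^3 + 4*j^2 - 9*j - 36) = (j - 2)/(j - 3)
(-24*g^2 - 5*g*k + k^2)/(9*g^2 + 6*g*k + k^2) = (-8*g + k)/(3*g + k)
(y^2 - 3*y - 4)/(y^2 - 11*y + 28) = (y + 1)/(y - 7)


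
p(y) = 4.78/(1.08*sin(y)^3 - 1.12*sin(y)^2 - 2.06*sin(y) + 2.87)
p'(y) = 4.78*(-3.24*sin(y)^2*cos(y) + 2.24*sin(y)*cos(y) + 2.06*cos(y))/(1.08*sin(y)^3 - 1.12*sin(y)^2 - 2.06*sin(y) + 2.87)^2 = (-15.4872*sin(y)^2 + 10.7072*sin(y) + 9.8468)*cos(y)/(1.08*sin(y)^3 - 1.12*sin(y)^2 - 2.06*sin(y) + 2.87)^2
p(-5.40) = 4.32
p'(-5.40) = 4.59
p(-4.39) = 5.76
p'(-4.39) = -2.79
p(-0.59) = 1.37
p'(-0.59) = -0.06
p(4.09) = 1.48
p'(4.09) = 0.51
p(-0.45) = 1.38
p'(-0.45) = 0.17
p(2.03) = 5.30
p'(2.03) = -3.82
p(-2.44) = 1.39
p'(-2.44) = 0.23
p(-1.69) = 1.74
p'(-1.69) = 0.25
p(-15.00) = 1.39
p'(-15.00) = 0.24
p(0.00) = 1.67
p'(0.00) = 1.20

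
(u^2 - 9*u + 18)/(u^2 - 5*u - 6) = (u - 3)/(u + 1)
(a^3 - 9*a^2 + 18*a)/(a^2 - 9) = a*(a - 6)/(a + 3)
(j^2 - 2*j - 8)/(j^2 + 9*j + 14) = (j - 4)/(j + 7)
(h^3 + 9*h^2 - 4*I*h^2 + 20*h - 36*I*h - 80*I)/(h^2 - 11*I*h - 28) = (h^2 + 9*h + 20)/(h - 7*I)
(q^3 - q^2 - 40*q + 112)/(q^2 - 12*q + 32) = (q^2 + 3*q - 28)/(q - 8)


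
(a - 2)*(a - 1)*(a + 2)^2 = a^4 + a^3 - 6*a^2 - 4*a + 8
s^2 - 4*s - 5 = (s - 5)*(s + 1)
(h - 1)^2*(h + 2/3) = h^3 - 4*h^2/3 - h/3 + 2/3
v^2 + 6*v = v*(v + 6)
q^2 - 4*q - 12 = (q - 6)*(q + 2)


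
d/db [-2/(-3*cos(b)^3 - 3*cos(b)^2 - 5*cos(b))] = 2*(9*sin(b) + 5*sin(b)/cos(b)^2 + 6*tan(b))/(-3*sin(b)^2 + 3*cos(b) + 8)^2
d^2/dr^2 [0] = 0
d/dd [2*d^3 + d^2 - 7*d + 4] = 6*d^2 + 2*d - 7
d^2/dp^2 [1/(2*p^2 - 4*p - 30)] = (p^2 - 2*p - 4*(p - 1)^2 - 15)/(-p^2 + 2*p + 15)^3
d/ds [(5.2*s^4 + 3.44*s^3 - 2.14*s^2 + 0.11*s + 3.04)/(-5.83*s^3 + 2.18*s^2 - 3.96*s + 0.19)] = (-30.316*s^6 + 22.672*s^5 - 66.753*s^4 - 22.0102*s^3 + 63.365*s^2 - 14.0676*s + 12.0593)/(33.9889*s^6 - 25.4188*s^5 + 50.926*s^4 - 19.481*s^3 + 16.51*s^2 - 1.5048*s + 0.0361)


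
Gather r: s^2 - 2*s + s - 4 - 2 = s^2 - s - 6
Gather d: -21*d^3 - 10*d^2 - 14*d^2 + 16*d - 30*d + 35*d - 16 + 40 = -21*d^3 - 24*d^2 + 21*d + 24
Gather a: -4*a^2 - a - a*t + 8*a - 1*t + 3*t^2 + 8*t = -4*a^2 + a*(7 - t) + 3*t^2 + 7*t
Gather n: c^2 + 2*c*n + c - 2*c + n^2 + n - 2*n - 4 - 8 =c^2 - c + n^2 + n*(2*c - 1) - 12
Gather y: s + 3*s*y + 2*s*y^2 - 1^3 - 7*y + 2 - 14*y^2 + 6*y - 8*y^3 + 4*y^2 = s - 8*y^3 + y^2*(2*s - 10) + y*(3*s - 1) + 1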